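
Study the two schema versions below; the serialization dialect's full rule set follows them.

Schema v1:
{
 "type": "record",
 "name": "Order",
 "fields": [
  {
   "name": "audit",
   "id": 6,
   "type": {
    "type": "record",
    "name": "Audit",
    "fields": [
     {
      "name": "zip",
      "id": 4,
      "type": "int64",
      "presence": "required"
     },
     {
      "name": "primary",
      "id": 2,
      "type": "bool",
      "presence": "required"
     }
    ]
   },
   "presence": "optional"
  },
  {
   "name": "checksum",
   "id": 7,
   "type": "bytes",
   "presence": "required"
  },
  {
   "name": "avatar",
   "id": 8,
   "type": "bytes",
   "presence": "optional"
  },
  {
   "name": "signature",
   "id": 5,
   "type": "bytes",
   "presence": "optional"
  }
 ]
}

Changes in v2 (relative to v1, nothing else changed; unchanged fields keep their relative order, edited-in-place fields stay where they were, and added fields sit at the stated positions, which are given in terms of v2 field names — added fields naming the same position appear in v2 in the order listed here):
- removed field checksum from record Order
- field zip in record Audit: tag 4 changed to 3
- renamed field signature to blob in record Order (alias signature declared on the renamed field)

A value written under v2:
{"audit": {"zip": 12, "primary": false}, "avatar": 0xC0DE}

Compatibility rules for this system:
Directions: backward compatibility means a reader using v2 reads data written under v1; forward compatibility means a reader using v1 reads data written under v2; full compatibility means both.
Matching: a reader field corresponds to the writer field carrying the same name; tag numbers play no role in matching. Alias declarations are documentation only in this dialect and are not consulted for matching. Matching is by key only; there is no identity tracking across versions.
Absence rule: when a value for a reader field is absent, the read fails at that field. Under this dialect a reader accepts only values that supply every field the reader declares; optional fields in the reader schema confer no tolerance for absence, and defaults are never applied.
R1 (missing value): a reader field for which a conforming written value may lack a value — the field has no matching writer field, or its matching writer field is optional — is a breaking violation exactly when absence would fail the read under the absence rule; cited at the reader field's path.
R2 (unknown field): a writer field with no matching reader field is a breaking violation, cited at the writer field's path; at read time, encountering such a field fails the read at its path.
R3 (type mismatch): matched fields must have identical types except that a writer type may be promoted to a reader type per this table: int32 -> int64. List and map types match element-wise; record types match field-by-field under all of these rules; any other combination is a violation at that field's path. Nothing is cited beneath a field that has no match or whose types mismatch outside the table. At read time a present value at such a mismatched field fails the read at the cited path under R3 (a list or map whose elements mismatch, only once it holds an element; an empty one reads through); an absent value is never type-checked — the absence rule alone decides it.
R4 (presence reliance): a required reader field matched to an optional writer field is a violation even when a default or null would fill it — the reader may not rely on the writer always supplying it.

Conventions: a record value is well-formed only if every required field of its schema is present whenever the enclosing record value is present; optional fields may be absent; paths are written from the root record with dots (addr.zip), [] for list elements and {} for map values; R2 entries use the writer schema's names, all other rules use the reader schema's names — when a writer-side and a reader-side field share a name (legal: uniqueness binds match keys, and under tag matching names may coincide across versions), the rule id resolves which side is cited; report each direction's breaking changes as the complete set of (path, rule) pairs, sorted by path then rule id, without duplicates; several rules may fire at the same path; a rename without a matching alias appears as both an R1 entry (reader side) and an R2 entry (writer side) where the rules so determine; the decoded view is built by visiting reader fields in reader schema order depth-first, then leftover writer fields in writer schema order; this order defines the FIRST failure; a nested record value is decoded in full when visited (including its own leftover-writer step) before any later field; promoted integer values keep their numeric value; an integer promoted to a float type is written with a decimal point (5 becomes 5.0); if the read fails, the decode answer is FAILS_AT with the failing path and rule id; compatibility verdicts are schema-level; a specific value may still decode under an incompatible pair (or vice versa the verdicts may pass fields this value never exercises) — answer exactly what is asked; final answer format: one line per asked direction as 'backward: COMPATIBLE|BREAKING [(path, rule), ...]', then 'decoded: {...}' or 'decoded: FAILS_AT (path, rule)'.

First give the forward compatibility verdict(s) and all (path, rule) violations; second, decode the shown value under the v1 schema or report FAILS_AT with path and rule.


the writer's type comes first in each Order pair
forward pass over Order, reader schema v1, writer schema v2:
  audit <- audit (Audit -> Audit, writer optional)
  checksum: no writer match
  avatar <- avatar (bytes -> bytes, writer optional)
  signature: no writer match
  leftover writer field: blob
  audit.zip <- audit.zip (int64 -> int64, writer required)
  audit.primary <- audit.primary (bool -> bool, writer required)
  R1 fires at audit
  R1 fires at avatar
  R2 fires at blob
  R1 fires at checksum
  R1 fires at signature
  forward on Order therefore BREAKING (5)
migrating the Order value to v1:
  audit.zip := 12
  audit.primary := false
  read fails at checksum under R1 (no fill)
  => FAILS_AT (checksum, R1)
remaining Order differences; none change what is asked:
  field zip in record Audit: tag 4 changed to 3 -> inert for the asked Order verdict: nothing fires

forward: BREAKING [(audit, R1), (avatar, R1), (blob, R2), (checksum, R1), (signature, R1)]; decoded: FAILS_AT (checksum, R1)


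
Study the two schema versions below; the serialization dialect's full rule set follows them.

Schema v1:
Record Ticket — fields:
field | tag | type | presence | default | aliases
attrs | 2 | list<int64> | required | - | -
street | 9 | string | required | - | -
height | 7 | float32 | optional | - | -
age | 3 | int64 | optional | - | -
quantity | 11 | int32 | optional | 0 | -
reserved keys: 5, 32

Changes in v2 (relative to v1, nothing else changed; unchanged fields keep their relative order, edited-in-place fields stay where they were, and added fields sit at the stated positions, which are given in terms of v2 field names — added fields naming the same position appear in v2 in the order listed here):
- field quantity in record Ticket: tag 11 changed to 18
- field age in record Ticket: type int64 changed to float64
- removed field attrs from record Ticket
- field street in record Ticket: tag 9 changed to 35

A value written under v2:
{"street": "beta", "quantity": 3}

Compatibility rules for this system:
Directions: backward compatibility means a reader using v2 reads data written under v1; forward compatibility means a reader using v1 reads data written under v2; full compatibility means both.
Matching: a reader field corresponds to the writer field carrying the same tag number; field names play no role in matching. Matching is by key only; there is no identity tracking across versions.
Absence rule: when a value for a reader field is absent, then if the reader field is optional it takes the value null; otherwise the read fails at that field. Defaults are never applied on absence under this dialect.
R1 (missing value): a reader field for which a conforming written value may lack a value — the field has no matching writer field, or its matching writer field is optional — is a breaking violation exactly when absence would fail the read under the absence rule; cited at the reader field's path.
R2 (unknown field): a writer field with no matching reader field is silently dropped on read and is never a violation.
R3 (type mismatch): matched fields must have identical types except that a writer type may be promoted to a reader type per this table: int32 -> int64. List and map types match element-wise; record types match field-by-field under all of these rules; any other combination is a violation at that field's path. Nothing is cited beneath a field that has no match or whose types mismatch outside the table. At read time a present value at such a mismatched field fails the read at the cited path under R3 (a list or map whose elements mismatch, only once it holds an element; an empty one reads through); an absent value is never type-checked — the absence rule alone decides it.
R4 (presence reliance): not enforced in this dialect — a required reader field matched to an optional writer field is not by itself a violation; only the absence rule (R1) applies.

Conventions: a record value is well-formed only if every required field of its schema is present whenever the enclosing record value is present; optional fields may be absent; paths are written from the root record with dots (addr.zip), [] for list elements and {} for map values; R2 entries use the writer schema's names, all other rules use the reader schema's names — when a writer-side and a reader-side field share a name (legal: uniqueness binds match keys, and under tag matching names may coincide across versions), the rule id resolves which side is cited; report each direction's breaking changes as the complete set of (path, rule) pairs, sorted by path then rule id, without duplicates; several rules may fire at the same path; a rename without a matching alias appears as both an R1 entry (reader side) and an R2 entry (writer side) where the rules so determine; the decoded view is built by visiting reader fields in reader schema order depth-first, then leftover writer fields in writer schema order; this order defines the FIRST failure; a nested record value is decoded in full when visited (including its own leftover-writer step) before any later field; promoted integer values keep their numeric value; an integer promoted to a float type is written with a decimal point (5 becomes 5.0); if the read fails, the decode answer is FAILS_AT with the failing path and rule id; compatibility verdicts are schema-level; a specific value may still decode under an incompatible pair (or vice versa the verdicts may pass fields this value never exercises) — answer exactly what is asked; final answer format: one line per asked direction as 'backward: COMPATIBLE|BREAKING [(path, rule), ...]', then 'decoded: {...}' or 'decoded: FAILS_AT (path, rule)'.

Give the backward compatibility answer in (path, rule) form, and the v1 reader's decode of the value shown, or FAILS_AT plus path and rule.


backward: BREAKING [(age, R3), (street, R1)]; decoded: FAILS_AT (attrs, R1)

arrows below run writer -> reader for Ticket
backward for Ticket (reader v2, writer v1):
  street: no writer-side match
  height: float32 -> float32, writer optional; from height
  age: int64 -> float64, writer optional; from age
  quantity: no writer-side match
  leftover writer field: attrs
  leftover writer field: street
  leftover writer field: quantity
  R3 fires at age
  R1 fires at street
  => backward verdict for Ticket: BREAKING, 2 violation(s)
decode (reader v1):
  read fails at attrs under R1 (no fill)
  => FAILS_AT (attrs, R1)
the rest of the Ticket diff is inert for this question:
  field quantity in record Ticket: tag 11 changed to 18 -> inert for the asked Ticket verdict: nothing fires


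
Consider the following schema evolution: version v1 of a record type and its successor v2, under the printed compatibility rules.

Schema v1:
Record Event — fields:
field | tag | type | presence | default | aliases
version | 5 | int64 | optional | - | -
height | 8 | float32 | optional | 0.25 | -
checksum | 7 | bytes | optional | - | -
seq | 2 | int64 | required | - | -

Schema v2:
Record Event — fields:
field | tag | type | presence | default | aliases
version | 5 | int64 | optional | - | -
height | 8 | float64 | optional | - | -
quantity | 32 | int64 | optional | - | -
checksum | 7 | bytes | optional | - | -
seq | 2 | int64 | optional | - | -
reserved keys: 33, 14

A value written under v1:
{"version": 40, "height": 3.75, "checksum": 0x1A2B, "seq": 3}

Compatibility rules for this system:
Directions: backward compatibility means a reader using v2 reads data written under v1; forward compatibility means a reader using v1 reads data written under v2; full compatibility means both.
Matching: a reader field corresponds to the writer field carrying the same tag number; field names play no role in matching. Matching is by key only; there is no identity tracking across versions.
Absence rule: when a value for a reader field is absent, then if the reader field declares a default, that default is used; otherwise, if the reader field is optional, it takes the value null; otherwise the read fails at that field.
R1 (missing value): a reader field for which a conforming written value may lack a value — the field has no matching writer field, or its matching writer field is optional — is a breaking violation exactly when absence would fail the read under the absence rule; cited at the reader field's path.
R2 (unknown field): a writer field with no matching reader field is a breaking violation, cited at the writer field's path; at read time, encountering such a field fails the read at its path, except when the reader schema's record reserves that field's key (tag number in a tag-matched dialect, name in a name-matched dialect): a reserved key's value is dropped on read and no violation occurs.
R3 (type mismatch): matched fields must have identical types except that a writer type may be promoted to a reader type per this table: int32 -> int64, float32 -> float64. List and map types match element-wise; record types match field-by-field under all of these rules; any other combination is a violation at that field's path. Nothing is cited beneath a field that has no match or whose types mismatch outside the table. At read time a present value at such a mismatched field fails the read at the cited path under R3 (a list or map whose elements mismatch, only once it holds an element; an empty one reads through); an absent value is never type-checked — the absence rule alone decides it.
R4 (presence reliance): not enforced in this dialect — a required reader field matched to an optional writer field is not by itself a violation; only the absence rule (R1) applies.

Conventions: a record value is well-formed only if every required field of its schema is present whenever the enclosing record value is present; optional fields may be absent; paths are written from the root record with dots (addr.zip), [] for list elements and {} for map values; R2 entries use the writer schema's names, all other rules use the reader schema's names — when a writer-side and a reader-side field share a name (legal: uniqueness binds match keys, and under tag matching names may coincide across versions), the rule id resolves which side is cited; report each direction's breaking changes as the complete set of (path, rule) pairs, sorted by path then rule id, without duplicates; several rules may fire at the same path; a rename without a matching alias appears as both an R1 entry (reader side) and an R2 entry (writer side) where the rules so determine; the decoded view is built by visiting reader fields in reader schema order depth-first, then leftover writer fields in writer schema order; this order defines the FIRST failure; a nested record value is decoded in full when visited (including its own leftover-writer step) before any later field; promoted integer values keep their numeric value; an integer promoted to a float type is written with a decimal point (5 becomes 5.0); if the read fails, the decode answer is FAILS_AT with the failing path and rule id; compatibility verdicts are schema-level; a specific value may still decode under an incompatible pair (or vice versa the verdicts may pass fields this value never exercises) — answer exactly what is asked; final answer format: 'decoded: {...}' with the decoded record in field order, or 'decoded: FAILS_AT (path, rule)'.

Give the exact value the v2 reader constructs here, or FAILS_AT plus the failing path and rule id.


each type pair in Event: writer, then reader
decode (reader v2):
  version := 40
  height := 3.75 (float32 -> float64)
  quantity := null (absent, optional -> null)
  checksum := 0x1A2B
  seq := 3
  => decoded: {"version": 40, "height": 3.75, "quantity": null, "checksum": 0x1A2B, "seq": 3}
the rest of the Event diff is inert for this question:
  field seq in record Event: required changed to optional -> affects the rule determinations only; this particular Event value decodes identically
  field height in record Event: type float32 changed to float64 (its default is dropped) -> affects the rule determinations only; this particular Event value decodes identically

decoded: {"version": 40, "height": 3.75, "quantity": null, "checksum": 0x1A2B, "seq": 3}


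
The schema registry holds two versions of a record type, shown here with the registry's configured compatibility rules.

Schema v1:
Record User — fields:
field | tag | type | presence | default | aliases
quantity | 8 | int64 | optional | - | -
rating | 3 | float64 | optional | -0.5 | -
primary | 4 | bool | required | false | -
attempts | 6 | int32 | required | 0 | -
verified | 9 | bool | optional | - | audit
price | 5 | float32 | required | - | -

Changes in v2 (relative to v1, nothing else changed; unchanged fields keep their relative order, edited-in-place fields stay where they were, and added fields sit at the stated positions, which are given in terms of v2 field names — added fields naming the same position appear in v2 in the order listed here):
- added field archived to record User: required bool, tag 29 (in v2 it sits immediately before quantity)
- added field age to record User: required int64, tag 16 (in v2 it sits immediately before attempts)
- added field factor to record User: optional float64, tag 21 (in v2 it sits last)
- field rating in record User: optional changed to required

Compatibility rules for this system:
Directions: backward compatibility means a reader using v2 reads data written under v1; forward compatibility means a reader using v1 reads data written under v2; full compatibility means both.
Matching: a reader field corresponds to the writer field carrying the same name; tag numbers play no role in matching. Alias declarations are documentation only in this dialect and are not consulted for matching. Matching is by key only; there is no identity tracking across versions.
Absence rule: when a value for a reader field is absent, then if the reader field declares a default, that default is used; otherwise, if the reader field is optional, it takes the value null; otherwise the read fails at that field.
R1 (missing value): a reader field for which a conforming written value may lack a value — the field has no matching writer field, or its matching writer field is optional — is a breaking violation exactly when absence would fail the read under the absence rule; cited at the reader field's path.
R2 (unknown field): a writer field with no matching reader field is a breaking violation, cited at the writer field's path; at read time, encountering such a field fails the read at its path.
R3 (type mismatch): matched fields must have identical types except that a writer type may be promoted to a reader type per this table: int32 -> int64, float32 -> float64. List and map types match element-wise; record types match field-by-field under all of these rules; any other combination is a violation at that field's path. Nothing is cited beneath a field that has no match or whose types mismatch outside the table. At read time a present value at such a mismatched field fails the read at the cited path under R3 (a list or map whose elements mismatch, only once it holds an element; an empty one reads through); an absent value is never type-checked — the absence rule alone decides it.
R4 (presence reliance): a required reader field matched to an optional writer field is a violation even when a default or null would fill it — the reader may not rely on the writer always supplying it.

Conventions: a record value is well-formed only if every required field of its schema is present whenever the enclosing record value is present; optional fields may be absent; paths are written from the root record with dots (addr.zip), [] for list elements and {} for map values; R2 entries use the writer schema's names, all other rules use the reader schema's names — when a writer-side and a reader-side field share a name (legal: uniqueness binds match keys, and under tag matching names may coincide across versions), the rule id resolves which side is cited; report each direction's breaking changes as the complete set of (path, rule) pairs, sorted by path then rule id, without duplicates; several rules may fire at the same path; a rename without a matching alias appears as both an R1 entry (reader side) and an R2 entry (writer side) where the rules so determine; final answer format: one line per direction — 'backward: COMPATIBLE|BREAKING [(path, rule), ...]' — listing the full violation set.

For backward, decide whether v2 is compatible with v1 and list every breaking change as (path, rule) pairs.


backward: BREAKING [(age, R1), (archived, R1), (rating, R4)]

the writer's type comes first in each User pair
backward analysis of User with v2 as reader and v1 as writer:
  archived has no writer counterpart
  int64 -> int64, writer optional: quantity aligns to quantity
  float64 -> float64, writer optional: rating aligns to rating
  bool -> bool, writer required: primary aligns to primary
  age has no writer counterpart
  int32 -> int32, writer required: attempts aligns to attempts
  bool -> bool, writer optional: verified aligns to verified
  float32 -> float32, writer required: price aligns to price
  factor has no writer counterpart
  breaking: (age, R1)
  breaking: (archived, R1)
  breaking: (rating, R4)
  backward on User therefore BREAKING (3)
diffs on User not affecting the asked answer:
  added field factor to record User: optional float64, tag 21 (in v2 it sits last) -> its effect on User is confined to the forward direction, not asked


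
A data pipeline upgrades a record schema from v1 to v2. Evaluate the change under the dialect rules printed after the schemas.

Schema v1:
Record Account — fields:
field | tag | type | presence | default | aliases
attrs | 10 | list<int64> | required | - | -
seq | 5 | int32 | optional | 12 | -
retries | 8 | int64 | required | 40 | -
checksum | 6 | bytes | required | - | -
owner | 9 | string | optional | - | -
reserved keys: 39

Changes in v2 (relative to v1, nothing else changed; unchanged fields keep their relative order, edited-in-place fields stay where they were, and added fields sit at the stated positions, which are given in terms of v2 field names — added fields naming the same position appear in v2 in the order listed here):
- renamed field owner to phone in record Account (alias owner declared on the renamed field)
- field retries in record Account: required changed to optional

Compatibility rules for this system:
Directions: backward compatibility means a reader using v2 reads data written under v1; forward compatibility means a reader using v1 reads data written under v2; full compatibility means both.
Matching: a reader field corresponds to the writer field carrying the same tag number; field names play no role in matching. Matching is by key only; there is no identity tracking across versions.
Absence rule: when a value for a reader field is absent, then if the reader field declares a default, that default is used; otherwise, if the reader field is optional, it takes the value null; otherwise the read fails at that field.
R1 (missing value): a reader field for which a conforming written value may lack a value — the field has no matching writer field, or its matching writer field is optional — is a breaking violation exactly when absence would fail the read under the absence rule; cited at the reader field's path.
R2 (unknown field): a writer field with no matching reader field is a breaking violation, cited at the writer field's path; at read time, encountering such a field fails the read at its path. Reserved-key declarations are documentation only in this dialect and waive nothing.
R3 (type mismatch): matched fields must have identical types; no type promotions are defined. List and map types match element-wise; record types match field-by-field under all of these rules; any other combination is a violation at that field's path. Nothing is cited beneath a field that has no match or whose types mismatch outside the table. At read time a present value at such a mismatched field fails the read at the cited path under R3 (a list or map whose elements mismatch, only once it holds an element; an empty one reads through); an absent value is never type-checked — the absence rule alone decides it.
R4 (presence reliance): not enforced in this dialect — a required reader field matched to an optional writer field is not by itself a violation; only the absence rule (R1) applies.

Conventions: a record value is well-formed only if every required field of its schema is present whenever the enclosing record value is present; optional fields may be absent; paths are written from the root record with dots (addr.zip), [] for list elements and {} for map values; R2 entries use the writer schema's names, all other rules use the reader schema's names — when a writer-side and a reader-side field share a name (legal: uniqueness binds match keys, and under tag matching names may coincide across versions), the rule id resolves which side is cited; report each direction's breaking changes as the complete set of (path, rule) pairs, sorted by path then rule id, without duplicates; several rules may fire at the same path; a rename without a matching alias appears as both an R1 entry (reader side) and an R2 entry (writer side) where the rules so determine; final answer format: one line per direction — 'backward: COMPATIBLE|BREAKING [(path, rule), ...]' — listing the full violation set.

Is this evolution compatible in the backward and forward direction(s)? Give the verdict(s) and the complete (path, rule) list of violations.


backward: COMPATIBLE []; forward: COMPATIBLE []

arrows below run writer -> reader for Account
backward on Account — v2 reading data written by v1:
  attrs <- attrs (list<int64> -> list<int64>, writer required)
  seq <- seq (int32 -> int32, writer optional)
  retries <- retries (int64 -> int64, writer required)
  checksum <- checksum (bytes -> bytes, writer required)
  phone <- owner (string -> string, writer optional)
  nothing fires on Account: backward is COMPATIBLE
forward on Account — v1 reading data written by v2:
  attrs <- attrs (list<int64> -> list<int64>, writer required)
  seq <- seq (int32 -> int32, writer optional)
  retries <- retries (int64 -> int64, writer optional)
  checksum <- checksum (bytes -> bytes, writer required)
  owner <- phone (string -> string, writer optional)
  nothing fires on Account: forward is COMPATIBLE


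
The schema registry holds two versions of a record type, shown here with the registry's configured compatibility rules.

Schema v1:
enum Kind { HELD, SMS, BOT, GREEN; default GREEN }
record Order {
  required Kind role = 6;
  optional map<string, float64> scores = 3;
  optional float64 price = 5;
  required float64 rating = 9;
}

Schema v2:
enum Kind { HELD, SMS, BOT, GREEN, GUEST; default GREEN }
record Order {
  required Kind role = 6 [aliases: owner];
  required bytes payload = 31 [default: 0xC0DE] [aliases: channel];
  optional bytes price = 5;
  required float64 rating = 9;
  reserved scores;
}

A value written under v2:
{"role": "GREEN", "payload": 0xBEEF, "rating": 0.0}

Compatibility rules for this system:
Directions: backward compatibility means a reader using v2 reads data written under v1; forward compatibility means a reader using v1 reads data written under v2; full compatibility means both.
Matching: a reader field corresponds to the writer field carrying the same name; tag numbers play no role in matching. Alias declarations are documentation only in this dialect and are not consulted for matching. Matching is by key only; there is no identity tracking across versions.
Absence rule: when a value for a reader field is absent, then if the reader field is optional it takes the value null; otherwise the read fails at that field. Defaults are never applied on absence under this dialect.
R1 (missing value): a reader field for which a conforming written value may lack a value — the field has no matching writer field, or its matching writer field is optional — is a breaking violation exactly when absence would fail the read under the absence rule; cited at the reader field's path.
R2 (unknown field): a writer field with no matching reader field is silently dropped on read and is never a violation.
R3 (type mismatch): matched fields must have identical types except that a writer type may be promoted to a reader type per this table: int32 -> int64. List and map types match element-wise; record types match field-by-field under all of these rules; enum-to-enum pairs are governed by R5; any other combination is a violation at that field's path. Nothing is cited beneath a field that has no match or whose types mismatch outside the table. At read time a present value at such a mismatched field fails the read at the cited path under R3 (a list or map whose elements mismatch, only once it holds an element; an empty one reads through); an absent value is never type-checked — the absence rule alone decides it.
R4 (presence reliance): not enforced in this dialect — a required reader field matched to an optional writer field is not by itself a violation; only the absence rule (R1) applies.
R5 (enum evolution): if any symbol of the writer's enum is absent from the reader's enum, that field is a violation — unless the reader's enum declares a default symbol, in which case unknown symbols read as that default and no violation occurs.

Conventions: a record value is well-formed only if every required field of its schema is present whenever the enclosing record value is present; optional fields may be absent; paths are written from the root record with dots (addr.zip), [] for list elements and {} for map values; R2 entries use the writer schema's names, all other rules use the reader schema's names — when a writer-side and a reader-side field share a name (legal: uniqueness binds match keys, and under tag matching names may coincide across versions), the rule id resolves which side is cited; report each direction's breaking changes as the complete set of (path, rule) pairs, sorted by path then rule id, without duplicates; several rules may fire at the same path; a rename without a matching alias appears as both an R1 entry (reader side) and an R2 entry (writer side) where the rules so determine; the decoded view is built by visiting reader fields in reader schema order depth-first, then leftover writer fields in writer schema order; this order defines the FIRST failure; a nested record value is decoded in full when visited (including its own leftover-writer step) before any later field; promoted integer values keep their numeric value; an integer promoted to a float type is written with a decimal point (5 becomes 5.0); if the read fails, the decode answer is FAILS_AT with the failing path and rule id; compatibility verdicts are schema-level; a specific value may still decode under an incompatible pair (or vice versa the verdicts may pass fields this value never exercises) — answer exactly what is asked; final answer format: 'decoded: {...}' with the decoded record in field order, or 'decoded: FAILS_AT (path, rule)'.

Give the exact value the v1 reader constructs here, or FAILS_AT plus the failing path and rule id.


decoded: {"role": "GREEN", "scores": null, "price": null, "rating": 0.0}

arrows below run writer -> reader for Order
decode (reader v1):
  role := "GREEN"
  scores := null (not supplied -> null)
  price := null (not supplied -> null)
  rating := 0.0
  writer payload: unmatched, discarded
  => decoded: {"role": "GREEN", "scores": null, "price": null, "rating": 0.0}
remaining Order differences; none change what is asked:
  enum Kind (field role in record Order): symbol GUEST added -> triggers nothing under the printed rules; the Order answer is the same either way
  added field payload to record Order: required bytes, tag 31, default 0xC0DE (in v2 it sits immediately before price) -> affects the rule determinations only; this particular Order value decodes identically
  removed field scores from record Order (its key "scores" joins the reserved list) -> triggers nothing under the printed rules; the Order answer is the same either way
  field price in record Order: type float64 changed to bytes -> affects the rule determinations only; this particular Order value decodes identically


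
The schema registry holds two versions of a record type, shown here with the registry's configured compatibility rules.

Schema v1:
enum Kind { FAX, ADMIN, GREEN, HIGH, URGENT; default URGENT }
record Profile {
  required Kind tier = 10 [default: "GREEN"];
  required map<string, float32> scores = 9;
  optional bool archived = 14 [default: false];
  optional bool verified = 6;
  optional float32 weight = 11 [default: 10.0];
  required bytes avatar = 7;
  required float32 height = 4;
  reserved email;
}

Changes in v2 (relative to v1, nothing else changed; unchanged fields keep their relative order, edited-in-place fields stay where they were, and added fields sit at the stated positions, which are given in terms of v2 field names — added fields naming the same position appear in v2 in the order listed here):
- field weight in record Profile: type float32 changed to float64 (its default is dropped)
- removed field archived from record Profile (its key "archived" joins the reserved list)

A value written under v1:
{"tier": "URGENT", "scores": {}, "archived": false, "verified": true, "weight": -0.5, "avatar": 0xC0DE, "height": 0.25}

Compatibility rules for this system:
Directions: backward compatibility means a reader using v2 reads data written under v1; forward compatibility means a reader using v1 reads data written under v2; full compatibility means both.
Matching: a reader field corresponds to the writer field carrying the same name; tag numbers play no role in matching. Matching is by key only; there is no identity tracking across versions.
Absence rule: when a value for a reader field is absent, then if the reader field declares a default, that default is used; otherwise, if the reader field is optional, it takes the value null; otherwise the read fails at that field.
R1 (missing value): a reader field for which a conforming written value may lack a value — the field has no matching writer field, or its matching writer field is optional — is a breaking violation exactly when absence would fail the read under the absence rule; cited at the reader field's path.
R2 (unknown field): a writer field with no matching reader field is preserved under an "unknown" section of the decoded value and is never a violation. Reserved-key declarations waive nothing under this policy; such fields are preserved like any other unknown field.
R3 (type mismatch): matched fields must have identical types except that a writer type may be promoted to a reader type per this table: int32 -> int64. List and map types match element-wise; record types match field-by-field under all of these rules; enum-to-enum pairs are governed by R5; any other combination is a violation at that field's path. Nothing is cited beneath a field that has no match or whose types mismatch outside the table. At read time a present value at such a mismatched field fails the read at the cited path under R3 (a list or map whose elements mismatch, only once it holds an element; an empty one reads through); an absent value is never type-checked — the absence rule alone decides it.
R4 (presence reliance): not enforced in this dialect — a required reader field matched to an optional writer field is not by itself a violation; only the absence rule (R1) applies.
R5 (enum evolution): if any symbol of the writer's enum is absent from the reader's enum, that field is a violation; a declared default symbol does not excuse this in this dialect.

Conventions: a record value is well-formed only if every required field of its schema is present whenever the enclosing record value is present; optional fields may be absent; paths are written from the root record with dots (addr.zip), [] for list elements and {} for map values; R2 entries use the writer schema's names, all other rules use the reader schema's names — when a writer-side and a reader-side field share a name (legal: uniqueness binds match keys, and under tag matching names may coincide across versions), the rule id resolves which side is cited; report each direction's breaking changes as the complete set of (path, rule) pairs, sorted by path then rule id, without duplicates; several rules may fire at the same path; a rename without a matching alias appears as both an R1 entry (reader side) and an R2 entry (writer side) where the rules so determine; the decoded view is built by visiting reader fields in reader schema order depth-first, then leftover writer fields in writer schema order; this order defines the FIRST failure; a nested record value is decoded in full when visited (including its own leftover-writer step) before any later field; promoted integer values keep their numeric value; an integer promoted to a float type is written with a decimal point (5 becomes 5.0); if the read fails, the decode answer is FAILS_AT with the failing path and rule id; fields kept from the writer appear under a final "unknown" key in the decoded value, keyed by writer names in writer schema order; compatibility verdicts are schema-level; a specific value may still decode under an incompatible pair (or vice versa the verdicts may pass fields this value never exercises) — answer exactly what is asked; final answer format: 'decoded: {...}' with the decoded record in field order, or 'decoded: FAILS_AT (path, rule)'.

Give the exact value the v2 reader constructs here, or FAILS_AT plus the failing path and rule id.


decoded: FAILS_AT (weight, R3)

each type pair in Profile: writer, then reader
decoding the Profile value with the v2 reader:
  tier := "URGENT"
  scores := {}
  verified := true
  read fails at weight under R3
  => FAILS_AT (weight, R3)
the rest of the Profile diff is inert for this question:
  removed field archived from record Profile (its key "archived" joins the reserved list) -> triggers nothing under the printed rules; the Profile answer is the same either way


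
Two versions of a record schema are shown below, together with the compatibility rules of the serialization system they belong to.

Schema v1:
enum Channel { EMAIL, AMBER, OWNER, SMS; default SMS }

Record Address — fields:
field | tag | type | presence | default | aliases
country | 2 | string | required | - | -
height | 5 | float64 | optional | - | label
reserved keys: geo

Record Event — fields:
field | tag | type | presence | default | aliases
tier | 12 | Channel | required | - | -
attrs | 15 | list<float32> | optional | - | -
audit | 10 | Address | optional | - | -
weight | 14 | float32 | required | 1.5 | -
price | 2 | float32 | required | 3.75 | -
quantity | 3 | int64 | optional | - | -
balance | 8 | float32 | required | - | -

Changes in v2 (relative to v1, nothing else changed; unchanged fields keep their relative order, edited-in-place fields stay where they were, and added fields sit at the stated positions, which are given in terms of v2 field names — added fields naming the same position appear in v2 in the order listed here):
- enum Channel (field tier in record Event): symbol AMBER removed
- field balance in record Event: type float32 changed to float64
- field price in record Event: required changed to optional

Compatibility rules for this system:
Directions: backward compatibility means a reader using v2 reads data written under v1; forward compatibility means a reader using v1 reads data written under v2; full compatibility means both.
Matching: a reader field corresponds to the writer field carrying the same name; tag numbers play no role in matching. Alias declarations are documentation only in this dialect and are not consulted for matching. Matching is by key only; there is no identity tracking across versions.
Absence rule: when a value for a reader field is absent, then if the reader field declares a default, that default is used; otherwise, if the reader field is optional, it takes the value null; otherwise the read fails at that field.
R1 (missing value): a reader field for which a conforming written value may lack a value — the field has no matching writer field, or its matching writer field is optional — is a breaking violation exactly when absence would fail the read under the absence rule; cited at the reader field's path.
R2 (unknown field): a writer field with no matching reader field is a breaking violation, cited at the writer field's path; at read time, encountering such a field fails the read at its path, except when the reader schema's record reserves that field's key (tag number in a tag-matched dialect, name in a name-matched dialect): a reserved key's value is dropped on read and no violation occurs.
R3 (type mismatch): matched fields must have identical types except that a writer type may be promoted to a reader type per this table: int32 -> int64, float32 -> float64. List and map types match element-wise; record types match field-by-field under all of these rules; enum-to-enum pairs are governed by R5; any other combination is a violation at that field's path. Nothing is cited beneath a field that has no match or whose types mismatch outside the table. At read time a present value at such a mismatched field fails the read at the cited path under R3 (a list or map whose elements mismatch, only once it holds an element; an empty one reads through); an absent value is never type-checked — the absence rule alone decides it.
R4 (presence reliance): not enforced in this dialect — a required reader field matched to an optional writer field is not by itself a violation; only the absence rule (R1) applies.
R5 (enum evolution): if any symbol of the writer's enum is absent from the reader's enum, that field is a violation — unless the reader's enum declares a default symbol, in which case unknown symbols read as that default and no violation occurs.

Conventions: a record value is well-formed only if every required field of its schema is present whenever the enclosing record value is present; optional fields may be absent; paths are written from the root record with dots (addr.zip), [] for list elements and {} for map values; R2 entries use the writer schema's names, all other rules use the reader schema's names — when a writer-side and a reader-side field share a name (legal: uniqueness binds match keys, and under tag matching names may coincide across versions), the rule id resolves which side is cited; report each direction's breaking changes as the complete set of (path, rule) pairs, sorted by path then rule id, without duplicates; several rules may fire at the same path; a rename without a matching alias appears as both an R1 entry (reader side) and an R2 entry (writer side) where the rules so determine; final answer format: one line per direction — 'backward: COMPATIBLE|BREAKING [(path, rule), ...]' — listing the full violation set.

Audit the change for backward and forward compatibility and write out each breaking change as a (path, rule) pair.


backward: COMPATIBLE []; forward: BREAKING [(balance, R3)]

in Event below, arrows point writer -> reader
backward for Event (reader v2, writer v1):
  tier <- tier (Channel -> Channel, writer required)
  attrs <- attrs (list<float32> -> list<float32>, writer optional)
  audit <- audit (Address -> Address, writer optional)
  weight <- weight (float32 -> float32, writer required)
  price <- price (float32 -> float32, writer required)
  quantity <- quantity (int64 -> int64, writer optional)
  balance <- balance (float32 -> float64, writer required)
  audit.country <- audit.country (string -> string, writer required)
  audit.height <- audit.height (float64 -> float64, writer optional)
  => backward: COMPATIBLE
forward for Event (reader v1, writer v2):
  tier <- tier (Channel -> Channel, writer required)
  attrs <- attrs (list<float32> -> list<float32>, writer optional)
  audit <- audit (Address -> Address, writer optional)
  weight <- weight (float32 -> float32, writer required)
  price <- price (float32 -> float32, writer optional)
  quantity <- quantity (int64 -> int64, writer optional)
  balance <- balance (float64 -> float32, writer required)
  audit.country <- audit.country (string -> string, writer required)
  audit.height <- audit.height (float64 -> float64, writer optional)
  violation R3 at balance
  => forward: BREAKING (1)
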